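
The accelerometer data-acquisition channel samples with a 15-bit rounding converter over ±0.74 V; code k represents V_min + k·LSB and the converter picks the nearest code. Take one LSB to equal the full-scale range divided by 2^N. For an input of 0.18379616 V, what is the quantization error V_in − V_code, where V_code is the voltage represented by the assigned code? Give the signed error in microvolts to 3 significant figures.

+15.6 µV

The full-scale span is 0.74 − (-0.74) = 1.48 V. LSB = 1.48 V / 2^15 ≈ 45.17 µV.
(V_in − V_min)/LSB = (0.18379616 − (-0.74)) × 32768/1.48 = 20453.3463 → nearest code k = 20453.
V_code = -0.74 + (20453/32768) × 1.48 = 0.18378051758 V.
e = 0.18379616 − (0.18378051758) = +15.6 µV.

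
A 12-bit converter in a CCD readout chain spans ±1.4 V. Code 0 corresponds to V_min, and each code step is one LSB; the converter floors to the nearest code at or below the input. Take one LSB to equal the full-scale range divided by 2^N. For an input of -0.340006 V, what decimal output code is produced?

1550

Full-scale range = 1.4 V − (-1.4 V) = 2.8 V. LSB = 2.8 V / 2^12 ≈ 0.6836 mV.
(V_in − V_min) × 2^12/range = (-0.340006 − (-1.4)) × 4096/2.8 = 1550.620.
Floor → code = 1550.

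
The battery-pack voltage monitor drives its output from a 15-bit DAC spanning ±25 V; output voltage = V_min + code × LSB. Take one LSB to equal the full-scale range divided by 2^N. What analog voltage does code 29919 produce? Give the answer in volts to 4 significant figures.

Span: 25 V − (-25 V) = 50 V. LSB = 50 V / 2^15.
V_out = -25 + 29919 × (50/32768) V
      = -25 V + 45.6528 V = 20.6528 V.

20.65 V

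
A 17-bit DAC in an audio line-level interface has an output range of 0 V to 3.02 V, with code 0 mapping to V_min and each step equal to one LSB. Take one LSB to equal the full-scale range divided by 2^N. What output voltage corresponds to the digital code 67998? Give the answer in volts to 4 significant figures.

1.567 V

Range is 3.02 V. LSB = 3.02 V / 2^17.
V_out = 0 + 67998 × (3.02/131072) V
      = 0 + 1.56673 = 1.56673 V.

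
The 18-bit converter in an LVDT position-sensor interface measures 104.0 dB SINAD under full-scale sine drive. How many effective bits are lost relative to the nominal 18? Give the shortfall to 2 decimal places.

1.02 bits

ENOB = (SINAD − 1.76)/6.02 = (104.0 − 1.76)/6.02 = 16.9834 bits.
Shortfall = 18 − 16.9834 = 1.0166 bits.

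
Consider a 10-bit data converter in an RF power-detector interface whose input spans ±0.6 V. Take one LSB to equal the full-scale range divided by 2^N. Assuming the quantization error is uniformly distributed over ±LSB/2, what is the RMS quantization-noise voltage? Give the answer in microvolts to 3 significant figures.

The full-scale span is 0.6 − (-0.6) = 1.2 V.
LSB = 1.2 V / 2^10 = 1.1719 mV.
For a uniform distribution on [−LSB/2, +LSB/2], V_rms = LSB/√12 = 1.1719 mV/3.4641 = 338 µV.

338 µV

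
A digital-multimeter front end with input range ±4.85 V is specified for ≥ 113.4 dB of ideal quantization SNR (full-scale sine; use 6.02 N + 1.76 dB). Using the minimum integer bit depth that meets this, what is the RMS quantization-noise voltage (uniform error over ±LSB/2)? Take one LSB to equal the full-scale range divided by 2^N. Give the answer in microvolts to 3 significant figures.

Span: 4.85 V − (-4.85 V) = 9.7 V.
6.02 N + 1.76 ≥ 113.4 gives N ≥ 18.545, so the minimum integer is 19.
LSB = 9.7 V ÷ 2^19 = 9.7/524288 V = 18.501 µV.
V_rms = LSB/√12 = 5.34 µV.

5.34 µV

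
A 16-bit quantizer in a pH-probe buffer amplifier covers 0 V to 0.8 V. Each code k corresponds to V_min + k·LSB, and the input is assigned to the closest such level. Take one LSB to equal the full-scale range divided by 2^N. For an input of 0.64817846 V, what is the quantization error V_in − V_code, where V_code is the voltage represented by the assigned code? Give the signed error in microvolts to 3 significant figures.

−2.69 µV

Span = 0.8 V. LSB = 0.8 V / 2^16 ≈ 12.21 µV.
(V_in − V_min)/LSB = (0.64817846 − (0)) × 65536/0.8 = 53098.7794 → nearest code k = 53099.
V_code = 0 + (53099/65536) × 0.8 = 0.64818115234 V.
e = 0.64817846 − (0.64818115234) = −2.69 µV.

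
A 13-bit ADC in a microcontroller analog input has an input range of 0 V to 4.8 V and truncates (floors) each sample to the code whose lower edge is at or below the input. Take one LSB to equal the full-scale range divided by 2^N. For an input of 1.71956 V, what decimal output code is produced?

2934

Span = 4.8 V. LSB = 4.8 V / 2^13 ≈ 0.5859 mV.
V_in − V_min = 1.71956 − (0) = 1.71956 V.
Divide by LSB: 1.71956 × 8192/4.8 = 2934.7157.
Truncating gives code 2934.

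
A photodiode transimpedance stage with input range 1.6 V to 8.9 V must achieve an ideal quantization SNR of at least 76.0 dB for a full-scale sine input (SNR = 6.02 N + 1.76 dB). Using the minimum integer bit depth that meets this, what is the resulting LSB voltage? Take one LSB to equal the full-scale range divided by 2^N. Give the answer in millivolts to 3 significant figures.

The full-scale span is 8.9 − (1.6) = 7.3 V.
Solving 6.02 N ≥ 76.0 − 1.76: N ≥ 12.332. Round up → N = 13.
LSB = 7.3 V ÷ 2^13 = 7.3/8192 V = 0.891 mV.

0.891 mV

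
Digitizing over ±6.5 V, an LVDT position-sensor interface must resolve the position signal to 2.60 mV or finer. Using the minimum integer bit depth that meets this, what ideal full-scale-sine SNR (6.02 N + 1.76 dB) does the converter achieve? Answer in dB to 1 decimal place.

The full-scale span is 6.5 − (-6.5) = 13 V.
Required number of levels: 13/2.60 mV = 5000.0; smallest N with 2^N ≥ that is 13.
Ideal SNR at N = 13: 6.02·13 + 1.76 = 80.0 dB.

80.0 dB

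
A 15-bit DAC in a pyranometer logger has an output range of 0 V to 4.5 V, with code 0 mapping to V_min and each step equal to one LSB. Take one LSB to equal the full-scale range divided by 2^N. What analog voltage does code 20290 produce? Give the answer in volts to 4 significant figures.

Full-scale range = 4.5 V. LSB = 4.5 V / 2^15.
V_out = 0 + 20290 × (4.5/32768) V
      = 0 V + 2.78641 V = 2.78641 V.

2.786 V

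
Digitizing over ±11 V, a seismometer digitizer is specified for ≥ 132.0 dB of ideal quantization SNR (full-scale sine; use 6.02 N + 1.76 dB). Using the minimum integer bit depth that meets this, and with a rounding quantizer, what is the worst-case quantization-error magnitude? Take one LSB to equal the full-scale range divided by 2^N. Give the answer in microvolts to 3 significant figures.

2.62 µV

Full-scale range = 11 V − (-11 V) = 22 V.
Required N = ⌈(132.0 − 1.76)/6.02⌉ = ⌈21.635⌉ = 22.
LSB = 22 V / 2^22 = 5.2452 µV.
Half an LSB is 2.62 µV.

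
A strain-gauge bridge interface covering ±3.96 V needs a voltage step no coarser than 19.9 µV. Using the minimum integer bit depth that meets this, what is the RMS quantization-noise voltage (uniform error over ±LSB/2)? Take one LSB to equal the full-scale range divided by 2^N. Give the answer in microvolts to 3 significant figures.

Full-scale range = 3.96 V − (-3.96 V) = 7.92 V.
Need 2^N ≥ 7.92 V / 19.9 µV = 398000 → N_min = 19.
LSB = 7.92 V ÷ 2^19 = 7.92/524288 V = 15.106 µV.
σ_q = LSB/√12 = 15.106 µV/3.4641 = 4.36 µV.

4.36 µV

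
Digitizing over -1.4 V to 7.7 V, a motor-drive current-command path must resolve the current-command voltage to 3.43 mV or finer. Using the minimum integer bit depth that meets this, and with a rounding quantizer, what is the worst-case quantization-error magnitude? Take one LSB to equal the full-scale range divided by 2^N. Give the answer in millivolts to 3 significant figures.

Span: 7.7 V − (-1.4 V) = 9.1 V.
Need 2^N ≥ 9.1 V / 3.43 mV = 2653 → N_min = 12.
Step size = 9.1/4096 V = 2.2217 mV.
Max error for round-to-nearest is LSB/2 = 1.11 mV.

1.11 mV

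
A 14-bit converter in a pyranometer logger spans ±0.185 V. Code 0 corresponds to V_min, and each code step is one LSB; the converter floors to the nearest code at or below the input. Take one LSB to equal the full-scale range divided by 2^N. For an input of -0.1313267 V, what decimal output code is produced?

2376

Range = 0.185 − (-0.185) = 0.37 V. LSB = 0.37 V / 2^14 ≈ 22.58 µV.
code = ⌊(V_in − V_min)/LSB⌋ = ⌊(V_in − V_min) × 2^14 / range⌋
     = ⌊(-0.1313267 − (-0.185)) × 16384 / 0.37⌋ = ⌊0.0536733 × 16384/0.37⌋
     = ⌊2376.712⌋ = 2376.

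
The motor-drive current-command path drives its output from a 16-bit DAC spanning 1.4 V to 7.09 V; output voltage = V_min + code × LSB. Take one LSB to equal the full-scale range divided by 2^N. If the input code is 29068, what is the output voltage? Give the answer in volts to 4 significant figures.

3.924 V

Span: 7.09 V − (1.4 V) = 5.69 V. LSB = 5.69 V / 2^16.
V_out = V_min + code × LSB = 1.4 V + 29068 × 5.69 V / 65536
      = 1.4 + 2.52376 = 3.92376 V.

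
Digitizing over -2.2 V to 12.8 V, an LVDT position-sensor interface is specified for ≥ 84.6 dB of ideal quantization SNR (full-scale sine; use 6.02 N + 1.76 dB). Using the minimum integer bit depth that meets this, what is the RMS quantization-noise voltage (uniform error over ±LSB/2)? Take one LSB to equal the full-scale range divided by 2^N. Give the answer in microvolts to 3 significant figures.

264 µV

Range = 12.8 − (-2.2) = 15 V.
6.02 N + 1.76 ≥ 84.6 gives N ≥ 13.761, so the minimum integer is 14.
LSB = 15 V / 2^14 = 0.91553 mV.
V_rms = LSB/√12 = 264 µV.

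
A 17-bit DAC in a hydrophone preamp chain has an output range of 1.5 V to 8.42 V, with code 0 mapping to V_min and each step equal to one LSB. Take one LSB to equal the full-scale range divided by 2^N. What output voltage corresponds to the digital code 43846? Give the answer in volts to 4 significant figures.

3.815 V

Range = 8.42 − (1.5) = 6.92 V. LSB = 6.92 V / 2^17.
V_out = 1.5 + 43846 × (6.92/131072) V
      = 1.5 + 2.31487 = 3.81487 V.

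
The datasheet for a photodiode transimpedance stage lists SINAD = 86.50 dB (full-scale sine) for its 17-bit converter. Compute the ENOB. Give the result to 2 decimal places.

(86.50 − 1.76) / 6.02 = 84.74/6.02 = 14.0764 effective bits.

14.08 bits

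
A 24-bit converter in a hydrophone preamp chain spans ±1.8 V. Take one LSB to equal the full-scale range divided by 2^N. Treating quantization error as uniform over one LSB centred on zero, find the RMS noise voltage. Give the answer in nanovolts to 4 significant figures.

61.94 nV

Range = 1.8 − (-1.8) = 3.6 V.
One LSB is 3.6 V / 16777216 = 214.577 nV.
σ_q = LSB/√12 = 214.577 nV/3.4641 = 61.94 nV.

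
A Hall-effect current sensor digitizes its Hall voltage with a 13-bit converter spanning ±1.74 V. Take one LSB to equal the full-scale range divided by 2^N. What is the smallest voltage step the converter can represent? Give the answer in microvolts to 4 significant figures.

Full-scale range = 1.74 V − (-1.74 V) = 3.48 V.
Number of codes = 2^13 = 8192.
LSB = 3.48 V / 2^13 = 424.8 µV.

424.8 µV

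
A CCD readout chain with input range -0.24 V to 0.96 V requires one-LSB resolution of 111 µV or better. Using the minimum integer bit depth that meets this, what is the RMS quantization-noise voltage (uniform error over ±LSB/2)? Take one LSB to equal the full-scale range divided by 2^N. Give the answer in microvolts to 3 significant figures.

Range = 0.96 − (-0.24) = 1.2 V.
Required number of levels: 1.2/111 µV = 10811; smallest N with 2^N ≥ that is 14.
LSB = 1.2 V / 2^14 = 73.242 µV.
V_rms = LSB/√12 = 21.1 µV.

21.1 µV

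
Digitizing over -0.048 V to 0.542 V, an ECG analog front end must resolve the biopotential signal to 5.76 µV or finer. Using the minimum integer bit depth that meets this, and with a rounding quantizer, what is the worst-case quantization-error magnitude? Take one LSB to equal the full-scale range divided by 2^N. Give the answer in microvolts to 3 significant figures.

2.25 µV

Span: 0.542 V − (-0.048 V) = 0.59 V.
Need 2^N ≥ 0.59 V / 5.76 µV = 102400 → N_min = 17.
LSB = 0.59 V ÷ 2^17 = 0.59/131072 V = 4.5013 µV.
Half an LSB is 2.25 µV.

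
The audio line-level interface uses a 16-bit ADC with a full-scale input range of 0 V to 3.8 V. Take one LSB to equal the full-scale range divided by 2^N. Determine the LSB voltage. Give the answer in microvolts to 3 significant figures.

Range is 3.8 V.
Number of codes = 2^16 = 65536.
One LSB is 3.8 V / 65536 = 58.0 µV.

58.0 µV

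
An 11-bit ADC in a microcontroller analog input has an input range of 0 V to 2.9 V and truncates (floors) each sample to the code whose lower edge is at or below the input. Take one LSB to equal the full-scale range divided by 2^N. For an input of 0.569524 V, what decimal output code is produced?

Full-scale range = 2.9 V. LSB = 2.9 V / 2^11 ≈ 1.416 mV.
code = ⌊(V_in − V_min)/LSB⌋ = ⌊(V_in − V_min) × 2^11 / range⌋
     = ⌊(0.569524 − (0)) × 2048 / 2.9⌋ = ⌊0.569524 × 2048/2.9⌋
     = ⌊402.202⌋ = 402.

402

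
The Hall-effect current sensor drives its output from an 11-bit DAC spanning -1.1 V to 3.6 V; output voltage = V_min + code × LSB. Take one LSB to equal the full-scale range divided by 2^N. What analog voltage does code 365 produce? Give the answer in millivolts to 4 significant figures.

-262.4 mV

Full-scale range = 3.6 V − (-1.1 V) = 4.7 V. LSB = 4.7 V / 2^11.
V_out = -1.1 + 365 × (4.7/2048) V
      = -1.1 V + 0.837646 V = -0.262354 V.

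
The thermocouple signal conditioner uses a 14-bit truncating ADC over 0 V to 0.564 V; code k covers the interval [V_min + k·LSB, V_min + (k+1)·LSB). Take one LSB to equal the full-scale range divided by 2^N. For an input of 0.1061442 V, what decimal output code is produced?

Full-scale range = 0.564 V. LSB = 0.564 V / 2^14 ≈ 34.42 µV.
(V_in − V_min) × 2^14/range = (0.1061442 − (0)) × 16384/0.564 = 3083.451.
Floor → code = 3083.

3083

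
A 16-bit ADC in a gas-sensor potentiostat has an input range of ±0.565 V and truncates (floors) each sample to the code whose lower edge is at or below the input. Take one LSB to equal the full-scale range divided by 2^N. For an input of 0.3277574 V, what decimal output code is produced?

Full-scale range = 0.565 V − (-0.565 V) = 1.13 V. LSB = 1.13 V / 2^16 ≈ 17.24 µV.
code = ⌊(V_in − V_min)/LSB⌋ = ⌊(V_in − V_min) × 2^16 / range⌋
     = ⌊(0.3277574 − (-0.565)) × 65536 / 1.13⌋ = ⌊0.8927574 × 65536/1.13⌋
     = ⌊51776.769⌋ = 51776.

51776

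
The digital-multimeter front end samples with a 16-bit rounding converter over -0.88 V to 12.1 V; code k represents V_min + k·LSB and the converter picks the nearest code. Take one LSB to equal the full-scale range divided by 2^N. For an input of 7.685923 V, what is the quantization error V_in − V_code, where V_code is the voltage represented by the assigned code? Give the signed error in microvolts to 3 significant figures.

Span: 12.1 V − (-0.88 V) = 12.98 V. LSB = 12.98 V / 2^16 ≈ 198.1 µV.
(7.685923 − (-0.88)) / LSB = 8.565923 × 65536/12.98 = 43249.3320. Nearest integer: k = 43249.
Reconstructed level: -0.88 + 43249 × 12.98/65536 V = 7.6858572388 V.
Error = V_in − V_code = 7.685923 − (7.6858572388) = +65.8 µV.

+65.8 µV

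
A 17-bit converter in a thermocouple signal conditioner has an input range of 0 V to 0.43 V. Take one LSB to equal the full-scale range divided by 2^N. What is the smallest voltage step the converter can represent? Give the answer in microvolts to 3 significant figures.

3.28 µV

Full-scale range = 0.43 V.
Number of codes = 2^17 = 131072.
Step size = 0.43/131072 V = 3.28 µV.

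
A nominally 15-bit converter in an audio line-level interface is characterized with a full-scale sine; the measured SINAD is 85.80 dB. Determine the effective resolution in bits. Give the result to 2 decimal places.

ENOB = (85.80 − 1.76)/6.02 = 13.9601 bits.

13.96 bits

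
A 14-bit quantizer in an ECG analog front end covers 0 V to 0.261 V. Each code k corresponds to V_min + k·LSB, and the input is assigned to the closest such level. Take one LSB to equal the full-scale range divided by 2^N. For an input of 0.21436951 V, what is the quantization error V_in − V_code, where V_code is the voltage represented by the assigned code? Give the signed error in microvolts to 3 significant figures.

−2.87 µV

V_FS = 0.261 V. LSB = 0.261 V / 2^14 ≈ 15.93 µV.
Position in LSBs: (0.21436951 − (0)) × 16384/0.261 = 13456.8201; rounding gives k = 13457.
V_code = V_min + k × range/2^14 = 0 + 13457 × 0.261/16384 = 0.21437237549 V.
Error = V_in − V_code = 0.21436951 − (0.21437237549) = −2.87 µV.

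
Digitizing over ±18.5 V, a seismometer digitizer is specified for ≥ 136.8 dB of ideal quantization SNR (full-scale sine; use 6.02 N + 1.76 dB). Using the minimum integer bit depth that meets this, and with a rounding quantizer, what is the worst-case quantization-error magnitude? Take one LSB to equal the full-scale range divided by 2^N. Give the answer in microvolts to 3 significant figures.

2.21 µV

The full-scale span is 18.5 − (-18.5) = 37 V.
6.02 N + 1.76 ≥ 136.8 gives N ≥ 22.432, so the minimum integer is 23.
LSB = 37 V ÷ 2^23 = 37/8388608 V = 4.4107 µV.
Half an LSB is 2.21 µV.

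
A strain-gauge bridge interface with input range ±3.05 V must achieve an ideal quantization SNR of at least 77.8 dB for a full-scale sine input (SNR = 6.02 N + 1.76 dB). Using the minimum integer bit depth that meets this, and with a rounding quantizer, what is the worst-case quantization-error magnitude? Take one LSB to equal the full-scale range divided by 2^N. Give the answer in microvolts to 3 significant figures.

Range = 3.05 − (-3.05) = 6.1 V.
6.02 N + 1.76 ≥ 77.8 gives N ≥ 12.631, so the minimum integer is 13.
LSB = 6.1 V ÷ 2^13 = 6.1/8192 V = 0.74463 mV.
Half an LSB is 372 µV.

372 µV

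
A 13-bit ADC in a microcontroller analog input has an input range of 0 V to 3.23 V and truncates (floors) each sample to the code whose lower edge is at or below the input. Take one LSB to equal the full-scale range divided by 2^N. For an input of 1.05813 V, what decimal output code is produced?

Span = 3.23 V. LSB = 3.23 V / 2^13 ≈ 394.3 µV.
code = ⌊(V_in − V_min)/LSB⌋ = ⌊(V_in − V_min) × 2^13 / range⌋
     = ⌊(1.05813 − (0)) × 8192 / 3.23⌋ = ⌊1.05813 × 8192/3.23⌋
     = ⌊2683.654⌋ = 2683.

2683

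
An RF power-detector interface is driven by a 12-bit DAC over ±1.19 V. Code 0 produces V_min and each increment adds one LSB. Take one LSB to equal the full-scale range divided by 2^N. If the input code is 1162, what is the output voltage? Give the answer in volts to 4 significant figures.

Span: 1.19 V − (-1.19 V) = 2.38 V. LSB = 2.38 V / 2^12.
V_out = V_min + code × LSB = -1.19 V + 1162 × 2.38 V / 4096
      = -1.19 + 0.675186 = -0.514814 V.

-0.5148 V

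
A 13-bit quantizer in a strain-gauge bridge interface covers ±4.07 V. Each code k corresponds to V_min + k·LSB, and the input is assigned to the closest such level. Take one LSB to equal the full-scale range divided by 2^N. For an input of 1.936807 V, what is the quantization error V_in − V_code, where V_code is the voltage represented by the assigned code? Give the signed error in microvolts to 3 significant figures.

Span: 4.07 V − (-4.07 V) = 8.14 V. LSB = 8.14 V / 2^13 ≈ 0.9937 mV.
Position in LSBs: (1.936807 − (-4.07)) × 8192/8.14 = 6045.1797; rounding gives k = 6045.
Reconstructed level: -4.07 + 6045 × 8.14/8192 V = 1.936628418 V.
V_in − V_code = 1.936807 − (1.936628418) = +179 µV.

+179 µV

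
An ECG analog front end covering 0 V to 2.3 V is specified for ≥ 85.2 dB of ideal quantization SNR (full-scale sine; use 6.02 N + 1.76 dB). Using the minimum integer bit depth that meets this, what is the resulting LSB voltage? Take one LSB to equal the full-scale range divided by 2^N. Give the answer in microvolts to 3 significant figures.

V_FS = 2.3 V.
Solving 6.02 N ≥ 85.2 − 1.76: N ≥ 13.860. Round up → N = 14.
Step size = 2.3/16384 V = 140 µV.

140 µV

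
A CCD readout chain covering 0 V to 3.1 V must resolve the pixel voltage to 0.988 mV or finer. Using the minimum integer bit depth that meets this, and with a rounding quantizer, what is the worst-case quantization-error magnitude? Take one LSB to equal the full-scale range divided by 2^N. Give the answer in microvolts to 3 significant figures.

378 µV

V_FS = 3.1 V.
Levels needed ≥ 3.1/0.988 mV = 3138. 2^12 = 4096 suffices, so N_min = 12.
Step size = 3.1/4096 V = 0.75684 mV.
|e|_max = LSB/2 = 378 µV.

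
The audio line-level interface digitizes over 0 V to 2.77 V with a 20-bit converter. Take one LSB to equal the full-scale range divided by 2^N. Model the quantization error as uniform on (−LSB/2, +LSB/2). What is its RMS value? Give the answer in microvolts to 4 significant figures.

0.7626 µV

Span = 2.77 V.
One LSB is 2.77 V / 1048576 = 2.64168 µV.
σ_q = LSB/√12 = 2.64168 µV/3.4641 = 0.7626 µV.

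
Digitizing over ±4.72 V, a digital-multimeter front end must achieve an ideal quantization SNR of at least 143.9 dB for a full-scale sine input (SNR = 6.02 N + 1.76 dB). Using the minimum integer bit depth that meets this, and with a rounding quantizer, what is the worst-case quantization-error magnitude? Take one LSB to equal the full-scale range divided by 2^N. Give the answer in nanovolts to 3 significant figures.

Range = 4.72 − (-4.72) = 9.44 V.
Solving 6.02 N ≥ 143.9 − 1.76: N ≥ 23.611. Round up → N = 24.
Step size = 9.44/16777216 V = 0.56267 µV.
Half an LSB is 281 nV.

281 nV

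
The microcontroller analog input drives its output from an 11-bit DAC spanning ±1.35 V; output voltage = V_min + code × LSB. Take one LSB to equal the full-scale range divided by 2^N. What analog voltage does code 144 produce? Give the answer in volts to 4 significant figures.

-1.160 V

Range = 1.35 − (-1.35) = 2.7 V. LSB = 2.7 V / 2^11.
Output = V_min + (144/2048) × range = -1.35 + 0.0703125 × 2.7 V
      = -1.35 V + 0.189844 V = -1.16016 V.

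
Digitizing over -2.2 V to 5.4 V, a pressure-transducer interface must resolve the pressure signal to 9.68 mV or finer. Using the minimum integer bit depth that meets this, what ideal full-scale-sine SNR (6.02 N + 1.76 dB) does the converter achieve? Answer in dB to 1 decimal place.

62.0 dB

Range = 5.4 − (-2.2) = 7.6 V.
Need 2^N ≥ 7.6 V / 9.68 mV = 785.1 → N_min = 10.
6.02(10) + 1.76 = 61.96 dB.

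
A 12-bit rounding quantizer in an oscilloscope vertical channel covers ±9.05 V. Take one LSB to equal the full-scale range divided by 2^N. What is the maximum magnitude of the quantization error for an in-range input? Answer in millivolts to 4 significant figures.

The full-scale span is 9.05 − (-9.05) = 18.1 V.
LSB = 18.1 V / 2^12 = 4.41895 mV.
A rounding quantizer has |error| ≤ LSB/2 = 2.209 mV.

2.209 mV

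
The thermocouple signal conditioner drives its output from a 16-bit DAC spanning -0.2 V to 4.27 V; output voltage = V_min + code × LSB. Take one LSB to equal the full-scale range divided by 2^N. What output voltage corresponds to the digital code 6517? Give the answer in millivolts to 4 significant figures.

Full-scale range = 4.27 V − (-0.2 V) = 4.47 V. LSB = 4.47 V / 2^16.
Output = V_min + (6517/65536) × range = -0.2 + 0.0994415 × 4.47 V
      = -0.2 V + 0.444504 V = 0.244504 V.

244.5 mV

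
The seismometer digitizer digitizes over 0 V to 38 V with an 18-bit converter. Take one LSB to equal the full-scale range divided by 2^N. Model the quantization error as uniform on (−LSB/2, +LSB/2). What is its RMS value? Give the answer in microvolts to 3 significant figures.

Range is 38 V.
Step size = 38/262144 V = 144.96 µV.
σ_q = LSB/√12 = 144.96 µV/3.4641 = 41.8 µV.

41.8 µV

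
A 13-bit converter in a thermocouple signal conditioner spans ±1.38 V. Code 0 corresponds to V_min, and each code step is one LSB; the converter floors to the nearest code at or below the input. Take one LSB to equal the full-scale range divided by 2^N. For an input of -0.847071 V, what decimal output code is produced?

1581

Span: 1.38 V − (-1.38 V) = 2.76 V. LSB = 2.76 V / 2^13 ≈ 336.9 µV.
code = ⌊(V_in − V_min)/LSB⌋ = ⌊(V_in − V_min) × 2^13 / range⌋
     = ⌊(-0.847071 − (-1.38)) × 8192 / 2.76⌋ = ⌊0.532929 × 8192/2.76⌋
     = ⌊1581.795⌋ = 1581.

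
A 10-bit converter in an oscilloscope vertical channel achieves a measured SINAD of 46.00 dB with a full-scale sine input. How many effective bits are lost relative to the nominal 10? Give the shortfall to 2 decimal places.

2.65 bits

N_eff = (46.00 − 1.76)/6.02 = 7.3488 bits.
Shortfall = 10 − 7.3488 = 2.6512 bits.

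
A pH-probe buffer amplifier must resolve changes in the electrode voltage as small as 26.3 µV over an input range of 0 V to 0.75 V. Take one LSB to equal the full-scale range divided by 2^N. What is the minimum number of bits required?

Full-scale range = 0.75 V.
Need 2^N ≥ 0.75 V / 26.3 µV = 28520 → N_min = 15.

15 bits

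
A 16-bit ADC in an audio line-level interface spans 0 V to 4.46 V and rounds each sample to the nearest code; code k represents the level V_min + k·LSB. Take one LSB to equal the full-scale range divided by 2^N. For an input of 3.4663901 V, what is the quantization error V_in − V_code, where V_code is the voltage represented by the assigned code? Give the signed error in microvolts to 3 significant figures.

Range is 4.46 V. LSB = 4.46 V / 2^16 ≈ 68.05 µV.
(3.4663901 − (0)) / LSB = 3.4663901 × 65536/4.46 = 50935.7268. Nearest integer: k = 50936.
Reconstructed level: 0 + 50936 × 4.46/65536 V = 3.4664086914 V.
e = 3.4663901 − (3.4664086914) = −18.6 µV.

−18.6 µV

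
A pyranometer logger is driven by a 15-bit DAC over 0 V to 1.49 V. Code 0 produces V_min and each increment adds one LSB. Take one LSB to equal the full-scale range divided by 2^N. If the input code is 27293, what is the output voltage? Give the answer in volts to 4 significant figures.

1.241 V

Full-scale range = 1.49 V. LSB = 1.49 V / 2^15.
Output = V_min + (27293/32768) × range = 0 + 0.832916 × 1.49 V
      = 0 + 1.24105 = 1.24105 V.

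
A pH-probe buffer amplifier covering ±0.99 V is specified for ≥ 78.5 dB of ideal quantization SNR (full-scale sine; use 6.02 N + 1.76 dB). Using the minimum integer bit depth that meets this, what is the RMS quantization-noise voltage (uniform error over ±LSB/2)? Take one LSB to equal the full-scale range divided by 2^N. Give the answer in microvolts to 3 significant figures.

Range = 0.99 − (-0.99) = 1.98 V.
Solving 6.02 N ≥ 78.5 − 1.76: N ≥ 12.748. Round up → N = 13.
LSB = 1.98 V / 2^13 = 241.70 µV.
RMS noise = LSB/√12 = 69.8 µV.

69.8 µV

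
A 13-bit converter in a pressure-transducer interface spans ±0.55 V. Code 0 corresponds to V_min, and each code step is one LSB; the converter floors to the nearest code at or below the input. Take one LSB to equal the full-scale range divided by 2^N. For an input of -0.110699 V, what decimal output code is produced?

3271

Full-scale range = 0.55 V − (-0.55 V) = 1.1 V. LSB = 1.1 V / 2^13 ≈ 134.3 µV.
code = ⌊(V_in − V_min)/LSB⌋ = ⌊(V_in − V_min) × 2^13 / range⌋
     = ⌊(-0.110699 − (-0.55)) × 8192 / 1.1⌋ = ⌊0.439301 × 8192/1.1⌋
     = ⌊3271.594⌋ = 3271.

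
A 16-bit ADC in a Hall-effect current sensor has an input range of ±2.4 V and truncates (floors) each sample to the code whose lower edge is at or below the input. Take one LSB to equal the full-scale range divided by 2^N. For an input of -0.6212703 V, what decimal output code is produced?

24285

Range = 2.4 − (-2.4) = 4.8 V. LSB = 4.8 V / 2^16 ≈ 73.24 µV.
code = ⌊(V_in − V_min)/LSB⌋ = ⌊(V_in − V_min) × 2^16 / range⌋
     = ⌊(-0.6212703 − (-2.4)) × 65536 / 4.8⌋ = ⌊1.7787297 × 65536/4.8⌋
     = ⌊24285.590⌋ = 24285.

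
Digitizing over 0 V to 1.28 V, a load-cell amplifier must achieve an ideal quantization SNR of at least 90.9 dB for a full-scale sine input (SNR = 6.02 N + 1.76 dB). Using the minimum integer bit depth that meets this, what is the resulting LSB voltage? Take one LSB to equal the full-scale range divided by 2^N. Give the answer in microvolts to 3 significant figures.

39.1 µV

Full-scale range = 1.28 V.
Solving 6.02 N ≥ 90.9 − 1.76: N ≥ 14.807. Round up → N = 15.
LSB = 1.28 V ÷ 2^15 = 1.28/32768 V = 39.1 µV.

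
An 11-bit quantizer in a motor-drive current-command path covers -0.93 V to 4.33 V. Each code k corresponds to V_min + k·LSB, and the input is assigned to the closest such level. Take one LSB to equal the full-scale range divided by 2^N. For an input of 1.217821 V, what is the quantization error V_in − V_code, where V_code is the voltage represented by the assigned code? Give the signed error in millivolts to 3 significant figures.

+0.673 mV

Range = 4.33 − (-0.93) = 5.26 V. LSB = 5.26 V / 2^11 ≈ 2.568 mV.
(1.217821 − (-0.93)) / LSB = 2.147821 × 2048/5.26 = 836.2619. Nearest integer: k = 836.
V_code = V_min + k × range/2^11 = -0.93 + 836 × 5.26/2048 = 1.217148438 V.
e = 1.217821 − (1.217148438) = +0.673 mV.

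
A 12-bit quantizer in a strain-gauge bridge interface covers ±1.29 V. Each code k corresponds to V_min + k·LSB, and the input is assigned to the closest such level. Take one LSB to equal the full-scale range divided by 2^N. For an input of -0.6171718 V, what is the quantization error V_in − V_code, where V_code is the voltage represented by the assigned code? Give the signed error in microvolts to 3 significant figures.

+113 µV

Full-scale range = 1.29 V − (-1.29 V) = 2.58 V. LSB = 2.58 V / 2^12 ≈ 0.6299 mV.
(V_in − V_min)/LSB = (-0.6171718 − (-1.29)) × 4096/2.58 = 1068.1800 → nearest code k = 1068.
V_code = V_min + k × range/2^12 = -1.29 + 1068 × 2.58/4096 = -0.6172851563 V.
e = -0.6171718 − (-0.6172851563) = +113 µV.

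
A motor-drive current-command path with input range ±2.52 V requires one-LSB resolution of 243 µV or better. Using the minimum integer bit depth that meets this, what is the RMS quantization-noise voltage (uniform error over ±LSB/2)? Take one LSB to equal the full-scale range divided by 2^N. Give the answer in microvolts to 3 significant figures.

Full-scale range = 2.52 V − (-2.52 V) = 5.04 V.
5.04 V / 243 µV = 20740. Since 2^14 = 16384 and 2^15 = 32768, N = 15.
One LSB is 5.04 V / 32768 = 153.81 µV.
V_rms = LSB/√12 = 44.4 µV.

44.4 µV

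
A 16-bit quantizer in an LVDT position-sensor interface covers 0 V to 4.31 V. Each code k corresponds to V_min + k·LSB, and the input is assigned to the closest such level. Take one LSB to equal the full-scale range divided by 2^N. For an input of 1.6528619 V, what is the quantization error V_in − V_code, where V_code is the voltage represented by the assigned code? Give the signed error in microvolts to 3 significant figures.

Range is 4.31 V. LSB = 4.31 V / 2^16 ≈ 65.77 µV.
(1.6528619 − (0)) / LSB = 1.6528619 × 65536/4.31 = 25132.7048. Nearest integer: k = 25133.
V_code = 0 + (25133/65536) × 4.31 = 1.6528813171 V.
e = 1.6528619 − (1.6528813171) = −19.4 µV.

−19.4 µV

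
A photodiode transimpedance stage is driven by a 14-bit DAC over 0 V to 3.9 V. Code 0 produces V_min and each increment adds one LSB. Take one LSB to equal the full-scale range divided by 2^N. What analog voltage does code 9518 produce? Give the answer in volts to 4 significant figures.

V_FS = 3.9 V. LSB = 3.9 V / 2^14.
V_out = V_min + code × LSB = 0 V + 9518 × 3.9 V / 16384
      = 0 + 2.26564 = 2.26564 V.

2.266 V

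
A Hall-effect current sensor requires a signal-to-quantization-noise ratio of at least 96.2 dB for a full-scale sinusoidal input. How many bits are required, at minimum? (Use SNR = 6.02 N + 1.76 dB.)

16 bits

Required N = ⌈(96.2 − 1.76)/6.02⌉ = ⌈15.688⌉ = 16.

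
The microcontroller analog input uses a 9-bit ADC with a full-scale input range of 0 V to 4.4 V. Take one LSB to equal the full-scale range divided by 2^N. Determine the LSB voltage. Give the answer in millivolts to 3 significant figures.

Range is 4.4 V.
Number of codes = 2^9 = 512.
Step size = 4.4/512 V = 8.59 mV.

8.59 mV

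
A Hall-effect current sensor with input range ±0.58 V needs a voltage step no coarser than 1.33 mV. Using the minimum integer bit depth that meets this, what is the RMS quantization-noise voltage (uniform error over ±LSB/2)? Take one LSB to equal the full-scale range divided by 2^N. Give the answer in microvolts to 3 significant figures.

327 µV

The full-scale span is 0.58 − (-0.58) = 1.16 V.
Need 2^N ≥ 1.16 V / 1.33 mV = 872.2 → N_min = 10.
LSB = 1.16 V ÷ 2^10 = 1.16/1024 V = 1.1328 mV.
σ_q = LSB/√12 = 1.1328 mV/3.4641 = 327 µV.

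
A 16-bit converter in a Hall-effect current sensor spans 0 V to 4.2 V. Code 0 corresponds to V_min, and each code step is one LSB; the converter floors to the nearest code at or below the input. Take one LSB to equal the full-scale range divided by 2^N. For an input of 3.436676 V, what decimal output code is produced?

53625

Full-scale range = 4.2 V. LSB = 4.2 V / 2^16 ≈ 64.09 µV.
code = ⌊(V_in − V_min)/LSB⌋ = ⌊(V_in − V_min) × 2^16 / range⌋
     = ⌊(3.436676 − (0)) × 65536 / 4.2⌋ = ⌊3.436676 × 65536/4.2⌋
     = ⌊53625.238⌋ = 53625.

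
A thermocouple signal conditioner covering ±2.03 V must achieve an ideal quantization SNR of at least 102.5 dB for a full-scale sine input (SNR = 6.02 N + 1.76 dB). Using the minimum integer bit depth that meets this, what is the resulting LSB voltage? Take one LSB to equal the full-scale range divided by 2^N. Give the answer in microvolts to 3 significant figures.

Full-scale range = 2.03 V − (-2.03 V) = 4.06 V.
Required N = ⌈(102.5 − 1.76)/6.02⌉ = ⌈16.734⌉ = 17.
LSB = 4.06 V / 2^17 = 31.0 µV.

31.0 µV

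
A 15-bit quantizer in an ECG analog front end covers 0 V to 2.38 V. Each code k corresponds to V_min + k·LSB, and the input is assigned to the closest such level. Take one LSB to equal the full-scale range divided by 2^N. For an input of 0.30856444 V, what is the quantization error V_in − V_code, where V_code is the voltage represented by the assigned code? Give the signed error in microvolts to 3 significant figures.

+24.4 µV

Range is 2.38 V. LSB = 2.38 V / 2^15 ≈ 72.63 µV.
(V_in − V_min)/LSB = (0.30856444 − (0)) × 32768/2.38 = 4248.3360 → nearest code k = 4248.
V_code = 0 + (4248/32768) × 2.38 = 0.30854003906 V.
Error = V_in − V_code = 0.30856444 − (0.30854003906) = +24.4 µV.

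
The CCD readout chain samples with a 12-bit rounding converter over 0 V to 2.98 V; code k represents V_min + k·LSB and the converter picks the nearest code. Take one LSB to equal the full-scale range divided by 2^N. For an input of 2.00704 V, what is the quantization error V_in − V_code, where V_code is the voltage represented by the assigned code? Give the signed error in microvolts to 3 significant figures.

Span = 2.98 V. LSB = 2.98 V / 2^12 ≈ 0.7275 mV.
(V_in − V_min)/LSB = (2.00704 − (0)) × 4096/2.98 = 2758.6697 → nearest code k = 2759.
Reconstructed level: 0 + 2759 × 2.98/4096 V = 2.007280273 V.
V_in − V_code = 2.00704 − (2.007280273) = −240 µV.

−240 µV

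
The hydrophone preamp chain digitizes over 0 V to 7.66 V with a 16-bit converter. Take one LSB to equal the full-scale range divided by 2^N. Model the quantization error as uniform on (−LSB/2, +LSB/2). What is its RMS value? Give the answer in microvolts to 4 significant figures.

33.74 µV

Range is 7.66 V.
LSB = 7.66 V ÷ 2^16 = 7.66/65536 V = 116.882 µV.
V_rms = LSB/√12 = 116.882 µV / √12 = 33.74 µV.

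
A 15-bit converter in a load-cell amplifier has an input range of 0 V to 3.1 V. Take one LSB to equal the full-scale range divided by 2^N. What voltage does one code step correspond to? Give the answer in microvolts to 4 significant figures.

94.60 µV

Full-scale range = 3.1 V.
Number of codes = 2^15 = 32768.
LSB = 3.1 V ÷ 2^15 = 3.1/32768 V = 94.60 µV.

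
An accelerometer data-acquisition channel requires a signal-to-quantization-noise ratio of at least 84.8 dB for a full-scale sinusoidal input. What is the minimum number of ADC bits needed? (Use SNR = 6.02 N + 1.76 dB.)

14 bits

N ≥ (84.8 − 1.76)/6.02 = 13.794 → N_min = 14.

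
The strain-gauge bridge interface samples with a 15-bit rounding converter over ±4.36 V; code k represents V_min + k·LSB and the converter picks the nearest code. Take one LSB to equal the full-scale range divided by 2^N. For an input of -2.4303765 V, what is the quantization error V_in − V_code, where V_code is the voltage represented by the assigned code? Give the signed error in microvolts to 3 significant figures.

+36.1 µV

The full-scale span is 4.36 − (-4.36) = 8.72 V. LSB = 8.72 V / 2^15 ≈ 266.1 µV.
(V_in − V_min)/LSB = (-2.4303765 − (-4.36)) × 32768/8.72 = 7251.1356 → nearest code k = 7251.
Reconstructed level: -4.36 + 7251 × 8.72/32768 V = -2.4304125977 V.
Error = V_in − V_code = -2.4303765 − (-2.4304125977) = +36.1 µV.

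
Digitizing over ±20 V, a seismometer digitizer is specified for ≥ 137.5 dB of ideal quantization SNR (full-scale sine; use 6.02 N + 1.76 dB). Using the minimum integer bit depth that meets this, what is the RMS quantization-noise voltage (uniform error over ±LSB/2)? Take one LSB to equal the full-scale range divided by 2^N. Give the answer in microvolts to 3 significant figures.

The full-scale span is 20 − (-20) = 40 V.
Solving 6.02 N ≥ 137.5 − 1.76: N ≥ 22.548. Round up → N = 23.
LSB = 40 V / 2^23 = 4.7684 µV.
RMS noise = LSB/√12 = 1.38 µV.

1.38 µV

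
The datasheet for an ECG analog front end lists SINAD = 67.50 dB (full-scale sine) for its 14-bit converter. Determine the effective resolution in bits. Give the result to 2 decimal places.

Inverting SNR = 6.02 N + 1.76: N_eff = (67.50 − 1.76)/6.02 = 10.9203.

10.92 bits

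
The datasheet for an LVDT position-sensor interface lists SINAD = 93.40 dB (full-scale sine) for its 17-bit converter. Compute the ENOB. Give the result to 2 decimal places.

15.22 bits

Inverting SNR = 6.02 N + 1.76: N_eff = (93.40 − 1.76)/6.02 = 15.2226.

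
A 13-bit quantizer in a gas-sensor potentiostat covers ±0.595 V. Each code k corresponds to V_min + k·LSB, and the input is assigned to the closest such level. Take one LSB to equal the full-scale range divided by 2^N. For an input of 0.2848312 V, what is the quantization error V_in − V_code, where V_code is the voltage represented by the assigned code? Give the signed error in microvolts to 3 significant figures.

Range = 0.595 − (-0.595) = 1.19 V. LSB = 1.19 V / 2^13 ≈ 145.3 µV.
Position in LSBs: (0.2848312 − (-0.595)) × 8192/1.19 = 6056.7876; rounding gives k = 6057.
Reconstructed level: -0.595 + 6057 × 1.19/8192 V = 0.2848620605 V.
e = 0.2848312 − (0.2848620605) = −30.9 µV.

−30.9 µV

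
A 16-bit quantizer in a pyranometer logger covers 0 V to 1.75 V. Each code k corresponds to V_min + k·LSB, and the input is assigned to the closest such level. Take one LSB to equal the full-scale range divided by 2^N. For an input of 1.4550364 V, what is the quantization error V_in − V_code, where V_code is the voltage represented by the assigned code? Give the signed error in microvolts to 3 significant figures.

Range is 1.75 V. LSB = 1.75 V / 2^16 ≈ 26.70 µV.
Position in LSBs: (1.4550364 − (0)) × 65536/1.75 = 54489.8660; rounding gives k = 54490.
Reconstructed level: 0 + 54490 × 1.75/65536 V = 1.4550399780 V.
e = 1.4550364 − (1.4550399780) = −3.58 µV.

−3.58 µV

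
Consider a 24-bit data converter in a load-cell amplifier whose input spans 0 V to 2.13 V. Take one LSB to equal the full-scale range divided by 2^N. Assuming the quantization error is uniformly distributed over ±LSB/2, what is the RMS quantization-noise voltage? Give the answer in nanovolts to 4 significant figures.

36.65 nV

Span = 2.13 V.
One LSB is 2.13 V / 16777216 = 126.958 nV.
RMS of a uniform error over width LSB is LSB/√12 = 36.65 nV.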